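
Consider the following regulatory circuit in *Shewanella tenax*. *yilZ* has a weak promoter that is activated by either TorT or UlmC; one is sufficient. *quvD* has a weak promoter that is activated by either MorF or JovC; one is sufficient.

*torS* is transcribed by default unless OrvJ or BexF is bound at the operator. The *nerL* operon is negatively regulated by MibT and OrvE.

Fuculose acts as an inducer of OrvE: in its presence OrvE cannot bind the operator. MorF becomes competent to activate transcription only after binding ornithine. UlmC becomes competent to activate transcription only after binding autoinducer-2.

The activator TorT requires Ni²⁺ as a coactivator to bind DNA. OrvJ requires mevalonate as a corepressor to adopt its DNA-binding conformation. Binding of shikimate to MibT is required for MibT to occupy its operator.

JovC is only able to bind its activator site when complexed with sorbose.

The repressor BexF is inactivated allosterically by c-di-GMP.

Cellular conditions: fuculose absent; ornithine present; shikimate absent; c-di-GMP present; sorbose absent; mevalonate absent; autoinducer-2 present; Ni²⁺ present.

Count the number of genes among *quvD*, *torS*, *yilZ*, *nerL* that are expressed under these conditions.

Ornithine is present, so MorF is active.
Sorbose is absent, so JovC is inactive.
Activator MorF is present, so *quvD* is transcribed.
→ *quvD* is ON.
Mevalonate is absent, so OrvJ is inactive.
c-di-GMP is present, so BexF is inactive.
With no repressor bound, *torS* is transcribed.
→ *torS* is ON.
Ni²⁺ is present, so TorT is active.
Autoinducer-2 is present, so UlmC is active.
Activator TorT is present, so *yilZ* is transcribed.
→ *yilZ* is ON.
Shikimate is absent, so MibT is inactive.
Fuculose is absent, so OrvE is active.
With repressor OrvE bound, *nerL* is not transcribed.
→ *nerL* is OFF.
3 of the 4 genes are transcribed.

3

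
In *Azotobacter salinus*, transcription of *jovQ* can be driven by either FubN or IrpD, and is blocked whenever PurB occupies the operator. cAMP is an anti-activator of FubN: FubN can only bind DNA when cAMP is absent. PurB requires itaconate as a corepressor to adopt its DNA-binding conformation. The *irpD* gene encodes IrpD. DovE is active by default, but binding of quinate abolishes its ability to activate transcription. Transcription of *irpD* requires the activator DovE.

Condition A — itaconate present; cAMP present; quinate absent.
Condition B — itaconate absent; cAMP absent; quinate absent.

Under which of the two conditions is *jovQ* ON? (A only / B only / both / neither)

B only

Condition A:
Itaconate is present, so PurB is active.
cAMP is present, so FubN is inactive.
Quinate is absent, so DovE is active.
No repressor is bound and DovE is active, so *irpD* is transcribed.
So IrpD is produced and active.
With repressor PurB bound, *jovQ* is not transcribed.
→ *jovQ* is OFF in A.
Condition B:
Itaconate is absent, so PurB is inactive.
cAMP is absent, so FubN is active.
Quinate is absent, so DovE is active.
No repressor is bound and DovE is active, so *irpD* is transcribed.
So IrpD is produced and active.
Activator FubN is present, so *jovQ* is transcribed.
→ *jovQ* is ON in B.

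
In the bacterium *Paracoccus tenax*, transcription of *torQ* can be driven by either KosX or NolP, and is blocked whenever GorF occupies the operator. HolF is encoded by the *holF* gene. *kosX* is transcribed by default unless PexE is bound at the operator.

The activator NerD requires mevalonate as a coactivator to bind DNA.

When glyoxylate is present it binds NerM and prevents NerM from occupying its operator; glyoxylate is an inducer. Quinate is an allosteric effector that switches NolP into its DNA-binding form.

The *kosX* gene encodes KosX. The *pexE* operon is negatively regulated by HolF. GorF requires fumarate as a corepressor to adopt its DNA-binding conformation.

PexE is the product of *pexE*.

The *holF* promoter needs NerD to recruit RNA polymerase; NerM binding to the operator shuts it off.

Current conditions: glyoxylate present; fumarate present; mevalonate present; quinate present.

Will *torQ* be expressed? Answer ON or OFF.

Mevalonate is present, so NerD is active.
Glyoxylate is present, so NerM is inactive.
No repressor is bound and NerD is active, so *holF* is transcribed.
So HolF is produced and active.
With repressor HolF bound, *pexE* is not transcribed.
So PexE is not produced.
With no repressor bound, *kosX* is transcribed.
So KosX is produced and active.
Fumarate is present, so GorF is active.
Quinate is present, so NolP is active.
With repressor GorF bound, *torQ* is not transcribed.

OFF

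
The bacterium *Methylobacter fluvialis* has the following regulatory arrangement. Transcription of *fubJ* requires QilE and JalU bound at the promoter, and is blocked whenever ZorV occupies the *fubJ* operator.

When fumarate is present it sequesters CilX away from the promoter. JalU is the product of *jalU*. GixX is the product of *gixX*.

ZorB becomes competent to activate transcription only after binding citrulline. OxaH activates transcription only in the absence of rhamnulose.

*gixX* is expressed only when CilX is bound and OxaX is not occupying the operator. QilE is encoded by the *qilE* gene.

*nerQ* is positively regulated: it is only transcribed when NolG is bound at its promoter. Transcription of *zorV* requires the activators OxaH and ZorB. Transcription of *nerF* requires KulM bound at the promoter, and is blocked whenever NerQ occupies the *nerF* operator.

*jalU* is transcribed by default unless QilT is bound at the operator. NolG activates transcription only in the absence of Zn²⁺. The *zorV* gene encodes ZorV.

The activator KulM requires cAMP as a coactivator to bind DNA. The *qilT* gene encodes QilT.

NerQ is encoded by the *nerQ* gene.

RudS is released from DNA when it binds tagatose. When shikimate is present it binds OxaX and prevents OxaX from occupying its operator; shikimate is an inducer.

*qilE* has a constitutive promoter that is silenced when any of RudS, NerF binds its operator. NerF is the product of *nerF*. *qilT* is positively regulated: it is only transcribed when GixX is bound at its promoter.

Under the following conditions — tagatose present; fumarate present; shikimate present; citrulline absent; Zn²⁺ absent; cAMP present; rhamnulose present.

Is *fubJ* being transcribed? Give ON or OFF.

ON

Tagatose is present, so RudS is inactive.
cAMP is present, so KulM is active.
Zn²⁺ is absent, so NolG is active.
No repressor is bound and NolG is active, so *nerQ* is transcribed.
So NerQ is produced and active.
With repressor NerQ bound, *nerF* is not transcribed.
So NerF is not produced.
With no repressor bound, *qilE* is transcribed.
So QilE is produced and active.
Rhamnulose is present, so OxaH is inactive.
Citrulline is absent, so ZorB is inactive.
Required activator OxaH is absent, so *zorV* is not transcribed.
So ZorV is not produced.
Shikimate is present, so OxaX is inactive.
Fumarate is present, so CilX is inactive.
Required activator CilX is absent, so *gixX* is not transcribed.
So GixX is not produced.
Required activator GixX is absent, so *qilT* is not transcribed.
So QilT is not produced.
With no repressor bound, *jalU* is transcribed.
So JalU is produced and active.
No repressor is bound and QilE and JalU are active, so *fubJ* is transcribed.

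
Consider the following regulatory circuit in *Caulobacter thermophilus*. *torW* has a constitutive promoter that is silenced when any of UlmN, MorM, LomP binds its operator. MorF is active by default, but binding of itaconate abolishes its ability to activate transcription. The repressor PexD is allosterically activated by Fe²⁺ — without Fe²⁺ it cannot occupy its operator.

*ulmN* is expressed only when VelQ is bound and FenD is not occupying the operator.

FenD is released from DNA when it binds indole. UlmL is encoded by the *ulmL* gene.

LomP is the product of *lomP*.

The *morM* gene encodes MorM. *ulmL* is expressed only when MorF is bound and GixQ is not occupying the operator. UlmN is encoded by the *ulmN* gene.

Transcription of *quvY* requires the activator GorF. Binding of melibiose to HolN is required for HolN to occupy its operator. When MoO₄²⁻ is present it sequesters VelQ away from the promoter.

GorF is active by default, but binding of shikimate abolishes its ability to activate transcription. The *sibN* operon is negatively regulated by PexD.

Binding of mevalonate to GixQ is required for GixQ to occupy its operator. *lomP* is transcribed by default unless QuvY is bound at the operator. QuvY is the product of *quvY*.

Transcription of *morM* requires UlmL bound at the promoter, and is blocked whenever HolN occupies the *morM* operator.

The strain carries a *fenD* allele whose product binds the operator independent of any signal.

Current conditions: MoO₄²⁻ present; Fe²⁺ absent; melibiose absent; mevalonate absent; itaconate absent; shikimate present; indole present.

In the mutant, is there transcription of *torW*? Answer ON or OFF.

FenD is constitutively active in this strain.
MoO₄²⁻ is present, so VelQ is inactive.
With repressor FenD bound, *ulmN* is not transcribed.
So UlmN is not produced.
Itaconate is absent, so MorF is active.
Mevalonate is absent, so GixQ is inactive.
No repressor is bound and MorF is active, so *ulmL* is transcribed.
So UlmL is produced and active.
Melibiose is absent, so HolN is inactive.
No repressor is bound and UlmL is active, so *morM* is transcribed.
So MorM is produced and active.
Shikimate is present, so GorF is inactive.
Required activator GorF is absent, so *quvY* is not transcribed.
So QuvY is not produced.
With no repressor bound, *lomP* is transcribed.
So LomP is produced and active.
With repressor MorM bound, *torW* is not transcribed.

OFF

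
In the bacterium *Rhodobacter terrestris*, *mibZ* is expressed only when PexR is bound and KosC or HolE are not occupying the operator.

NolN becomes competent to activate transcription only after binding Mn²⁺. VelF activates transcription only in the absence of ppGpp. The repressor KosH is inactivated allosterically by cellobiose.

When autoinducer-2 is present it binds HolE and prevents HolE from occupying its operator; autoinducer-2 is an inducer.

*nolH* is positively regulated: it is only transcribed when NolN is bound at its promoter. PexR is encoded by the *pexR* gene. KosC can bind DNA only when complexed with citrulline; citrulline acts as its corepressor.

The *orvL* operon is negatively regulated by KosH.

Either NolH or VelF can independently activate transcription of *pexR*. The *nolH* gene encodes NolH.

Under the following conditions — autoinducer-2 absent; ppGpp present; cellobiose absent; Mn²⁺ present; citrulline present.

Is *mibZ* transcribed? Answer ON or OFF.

Citrulline is present, so KosC is active.
Autoinducer-2 is absent, so HolE is active.
Mn²⁺ is present, so NolN is active.
No repressor is bound and NolN is active, so *nolH* is transcribed.
So NolH is produced and active.
ppGpp is present, so VelF is inactive.
Activator NolH is present, so *pexR* is transcribed.
So PexR is produced and active.
With repressor KosC bound, *mibZ* is not transcribed.

OFF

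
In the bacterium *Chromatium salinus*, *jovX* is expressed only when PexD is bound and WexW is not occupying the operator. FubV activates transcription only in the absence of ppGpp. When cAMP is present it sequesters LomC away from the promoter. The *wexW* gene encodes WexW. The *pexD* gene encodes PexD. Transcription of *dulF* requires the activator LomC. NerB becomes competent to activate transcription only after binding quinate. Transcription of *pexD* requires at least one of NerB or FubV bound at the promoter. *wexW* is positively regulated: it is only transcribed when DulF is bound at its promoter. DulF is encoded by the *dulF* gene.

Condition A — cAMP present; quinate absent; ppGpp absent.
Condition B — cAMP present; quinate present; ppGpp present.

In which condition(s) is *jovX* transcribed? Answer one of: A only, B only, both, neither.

Condition A:
cAMP is present, so LomC is inactive.
Required activator LomC is absent, so *dulF* is not transcribed.
So DulF is not produced.
Required activator DulF is absent, so *wexW* is not transcribed.
So WexW is not produced.
Quinate is absent, so NerB is inactive.
ppGpp is absent, so FubV is active.
Activator FubV is present, so *pexD* is transcribed.
So PexD is produced and active.
No repressor is bound and PexD is active, so *jovX* is transcribed.
→ *jovX* is ON in A.
Condition B:
cAMP is present, so LomC is inactive.
Required activator LomC is absent, so *dulF* is not transcribed.
So DulF is not produced.
Required activator DulF is absent, so *wexW* is not transcribed.
So WexW is not produced.
Quinate is present, so NerB is active.
ppGpp is present, so FubV is inactive.
Activator NerB is present, so *pexD* is transcribed.
So PexD is produced and active.
No repressor is bound and PexD is active, so *jovX* is transcribed.
→ *jovX* is ON in B.

both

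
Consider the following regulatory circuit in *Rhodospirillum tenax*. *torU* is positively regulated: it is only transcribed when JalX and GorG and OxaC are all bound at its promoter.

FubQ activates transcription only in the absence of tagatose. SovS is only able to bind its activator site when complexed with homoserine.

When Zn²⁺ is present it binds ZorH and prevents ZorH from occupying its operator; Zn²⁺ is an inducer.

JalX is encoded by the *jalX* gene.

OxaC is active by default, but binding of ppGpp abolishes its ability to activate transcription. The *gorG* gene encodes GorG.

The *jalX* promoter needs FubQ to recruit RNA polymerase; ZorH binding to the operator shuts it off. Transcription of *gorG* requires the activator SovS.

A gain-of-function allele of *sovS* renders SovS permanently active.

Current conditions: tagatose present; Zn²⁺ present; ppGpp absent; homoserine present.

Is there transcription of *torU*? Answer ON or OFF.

OFF

Tagatose is present, so FubQ is inactive.
Zn²⁺ is present, so ZorH is inactive.
Required activator FubQ is absent, so *jalX* is not transcribed.
So JalX is not produced.
SovS is constitutively active in this strain.
No repressor is bound and SovS is active, so *gorG* is transcribed.
So GorG is produced and active.
ppGpp is absent, so OxaC is active.
Required activator JalX is absent, so *torU* is not transcribed.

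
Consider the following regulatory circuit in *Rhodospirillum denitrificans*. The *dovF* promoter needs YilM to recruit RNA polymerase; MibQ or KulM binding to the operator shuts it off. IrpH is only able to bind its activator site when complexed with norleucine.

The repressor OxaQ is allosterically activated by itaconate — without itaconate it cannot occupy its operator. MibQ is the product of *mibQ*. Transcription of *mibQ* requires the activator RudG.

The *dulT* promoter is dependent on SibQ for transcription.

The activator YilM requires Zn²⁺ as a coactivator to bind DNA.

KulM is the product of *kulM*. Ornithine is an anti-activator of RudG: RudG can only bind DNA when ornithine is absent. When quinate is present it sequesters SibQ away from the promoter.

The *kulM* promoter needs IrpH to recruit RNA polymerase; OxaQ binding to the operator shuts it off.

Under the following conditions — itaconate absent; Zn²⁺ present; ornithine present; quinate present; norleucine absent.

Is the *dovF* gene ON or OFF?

Ornithine is present, so RudG is inactive.
Required activator RudG is absent, so *mibQ* is not transcribed.
So MibQ is not produced.
Itaconate is absent, so OxaQ is inactive.
Norleucine is absent, so IrpH is inactive.
Required activator IrpH is absent, so *kulM* is not transcribed.
So KulM is not produced.
Zn²⁺ is present, so YilM is active.
No repressor is bound and YilM is active, so *dovF* is transcribed.

ON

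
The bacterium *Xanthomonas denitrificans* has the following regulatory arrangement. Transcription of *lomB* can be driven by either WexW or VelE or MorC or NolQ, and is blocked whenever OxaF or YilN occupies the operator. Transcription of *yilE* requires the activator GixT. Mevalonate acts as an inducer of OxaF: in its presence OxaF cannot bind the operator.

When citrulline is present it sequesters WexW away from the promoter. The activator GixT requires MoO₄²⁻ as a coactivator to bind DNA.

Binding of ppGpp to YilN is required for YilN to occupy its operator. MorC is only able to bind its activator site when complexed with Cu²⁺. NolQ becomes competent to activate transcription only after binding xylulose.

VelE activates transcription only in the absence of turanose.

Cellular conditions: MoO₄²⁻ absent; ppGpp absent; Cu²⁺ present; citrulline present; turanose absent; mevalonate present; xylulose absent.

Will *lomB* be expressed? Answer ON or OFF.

ON

Citrulline is present, so WexW is inactive.
Mevalonate is present, so OxaF is inactive.
Turanose is absent, so VelE is active.
ppGpp is absent, so YilN is inactive.
Cu²⁺ is present, so MorC is active.
Xylulose is absent, so NolQ is inactive.
Activator VelE is present, so *lomB* is transcribed.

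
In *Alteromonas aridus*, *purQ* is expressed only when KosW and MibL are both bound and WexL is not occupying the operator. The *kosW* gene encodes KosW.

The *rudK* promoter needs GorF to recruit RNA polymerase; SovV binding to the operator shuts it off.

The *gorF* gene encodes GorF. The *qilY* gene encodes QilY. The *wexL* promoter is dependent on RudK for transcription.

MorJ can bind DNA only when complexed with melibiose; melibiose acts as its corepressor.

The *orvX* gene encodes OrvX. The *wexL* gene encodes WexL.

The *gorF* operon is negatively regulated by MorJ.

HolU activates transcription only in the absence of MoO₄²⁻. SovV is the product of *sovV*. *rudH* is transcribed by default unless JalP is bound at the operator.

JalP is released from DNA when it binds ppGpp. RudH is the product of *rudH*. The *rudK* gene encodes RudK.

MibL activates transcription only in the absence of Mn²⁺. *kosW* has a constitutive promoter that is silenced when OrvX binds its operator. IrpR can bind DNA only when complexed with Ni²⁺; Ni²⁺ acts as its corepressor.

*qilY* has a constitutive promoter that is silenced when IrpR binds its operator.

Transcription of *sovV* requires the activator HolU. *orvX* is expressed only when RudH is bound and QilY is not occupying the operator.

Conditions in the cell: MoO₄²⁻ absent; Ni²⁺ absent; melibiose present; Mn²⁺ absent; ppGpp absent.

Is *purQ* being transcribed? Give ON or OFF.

Ni²⁺ is absent, so IrpR is inactive.
With no repressor bound, *qilY* is transcribed.
So QilY is produced and active.
ppGpp is absent, so JalP is active.
With repressor JalP bound, *rudH* is not transcribed.
So RudH is not produced.
With repressor QilY bound, *orvX* is not transcribed.
So OrvX is not produced.
With no repressor bound, *kosW* is transcribed.
So KosW is produced and active.
Mn²⁺ is absent, so MibL is active.
Melibiose is present, so MorJ is active.
With repressor MorJ bound, *gorF* is not transcribed.
So GorF is not produced.
MoO₄²⁻ is absent, so HolU is active.
No repressor is bound and HolU is active, so *sovV* is transcribed.
So SovV is produced and active.
With repressor SovV bound, *rudK* is not transcribed.
So RudK is not produced.
Required activator RudK is absent, so *wexL* is not transcribed.
So WexL is not produced.
No repressor is bound and KosW and MibL are active, so *purQ* is transcribed.

ON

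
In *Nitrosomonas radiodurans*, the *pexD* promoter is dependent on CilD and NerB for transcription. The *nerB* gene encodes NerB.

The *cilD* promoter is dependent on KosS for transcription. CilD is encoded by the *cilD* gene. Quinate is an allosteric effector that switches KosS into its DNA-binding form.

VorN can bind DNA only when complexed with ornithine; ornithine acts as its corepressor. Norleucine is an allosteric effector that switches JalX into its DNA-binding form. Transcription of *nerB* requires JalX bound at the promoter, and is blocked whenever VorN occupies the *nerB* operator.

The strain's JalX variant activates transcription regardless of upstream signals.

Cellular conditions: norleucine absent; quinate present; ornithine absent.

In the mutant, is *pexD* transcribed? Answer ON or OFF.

ON

Quinate is present, so KosS is active.
No repressor is bound and KosS is active, so *cilD* is transcribed.
So CilD is produced and active.
JalX is constitutively active in this strain.
Ornithine is absent, so VorN is inactive.
No repressor is bound and JalX is active, so *nerB* is transcribed.
So NerB is produced and active.
No repressor is bound and CilD and NerB are active, so *pexD* is transcribed.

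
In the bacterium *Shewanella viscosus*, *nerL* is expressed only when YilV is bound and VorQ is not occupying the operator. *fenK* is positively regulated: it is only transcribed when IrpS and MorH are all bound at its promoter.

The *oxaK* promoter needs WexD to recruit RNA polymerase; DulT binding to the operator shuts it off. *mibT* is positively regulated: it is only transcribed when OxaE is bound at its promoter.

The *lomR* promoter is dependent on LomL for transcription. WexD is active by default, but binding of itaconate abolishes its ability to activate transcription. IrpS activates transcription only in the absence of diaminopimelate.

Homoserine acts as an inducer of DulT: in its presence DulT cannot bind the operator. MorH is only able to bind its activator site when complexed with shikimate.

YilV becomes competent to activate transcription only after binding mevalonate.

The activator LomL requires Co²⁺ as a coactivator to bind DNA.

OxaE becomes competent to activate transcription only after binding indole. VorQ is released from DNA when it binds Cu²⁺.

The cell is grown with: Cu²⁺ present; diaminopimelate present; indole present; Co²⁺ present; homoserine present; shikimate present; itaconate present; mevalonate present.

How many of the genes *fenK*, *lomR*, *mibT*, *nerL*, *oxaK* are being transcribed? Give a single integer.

3

Diaminopimelate is present, so IrpS is inactive.
Shikimate is present, so MorH is active.
Required activator IrpS is absent, so *fenK* is not transcribed.
→ *fenK* is OFF.
Co²⁺ is present, so LomL is active.
No repressor is bound and LomL is active, so *lomR* is transcribed.
→ *lomR* is ON.
Indole is present, so OxaE is active.
No repressor is bound and OxaE is active, so *mibT* is transcribed.
→ *mibT* is ON.
Cu²⁺ is present, so VorQ is inactive.
Mevalonate is present, so YilV is active.
No repressor is bound and YilV is active, so *nerL* is transcribed.
→ *nerL* is ON.
Itaconate is present, so WexD is inactive.
Homoserine is present, so DulT is inactive.
Required activator WexD is absent, so *oxaK* is not transcribed.
→ *oxaK* is OFF.
3 of the 5 genes are transcribed.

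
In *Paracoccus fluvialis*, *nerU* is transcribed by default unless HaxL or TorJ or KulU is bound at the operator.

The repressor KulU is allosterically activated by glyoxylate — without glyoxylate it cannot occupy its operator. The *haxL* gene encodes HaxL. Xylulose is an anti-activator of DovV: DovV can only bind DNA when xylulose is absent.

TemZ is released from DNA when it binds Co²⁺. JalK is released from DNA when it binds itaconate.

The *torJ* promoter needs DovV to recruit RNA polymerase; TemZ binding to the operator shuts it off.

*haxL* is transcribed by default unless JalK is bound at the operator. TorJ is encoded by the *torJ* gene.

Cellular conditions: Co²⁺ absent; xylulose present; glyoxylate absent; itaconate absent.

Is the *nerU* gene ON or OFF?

ON

Itaconate is absent, so JalK is active.
With repressor JalK bound, *haxL* is not transcribed.
So HaxL is not produced.
Xylulose is present, so DovV is inactive.
Co²⁺ is absent, so TemZ is active.
With repressor TemZ bound, *torJ* is not transcribed.
So TorJ is not produced.
Glyoxylate is absent, so KulU is inactive.
With no repressor bound, *nerU* is transcribed.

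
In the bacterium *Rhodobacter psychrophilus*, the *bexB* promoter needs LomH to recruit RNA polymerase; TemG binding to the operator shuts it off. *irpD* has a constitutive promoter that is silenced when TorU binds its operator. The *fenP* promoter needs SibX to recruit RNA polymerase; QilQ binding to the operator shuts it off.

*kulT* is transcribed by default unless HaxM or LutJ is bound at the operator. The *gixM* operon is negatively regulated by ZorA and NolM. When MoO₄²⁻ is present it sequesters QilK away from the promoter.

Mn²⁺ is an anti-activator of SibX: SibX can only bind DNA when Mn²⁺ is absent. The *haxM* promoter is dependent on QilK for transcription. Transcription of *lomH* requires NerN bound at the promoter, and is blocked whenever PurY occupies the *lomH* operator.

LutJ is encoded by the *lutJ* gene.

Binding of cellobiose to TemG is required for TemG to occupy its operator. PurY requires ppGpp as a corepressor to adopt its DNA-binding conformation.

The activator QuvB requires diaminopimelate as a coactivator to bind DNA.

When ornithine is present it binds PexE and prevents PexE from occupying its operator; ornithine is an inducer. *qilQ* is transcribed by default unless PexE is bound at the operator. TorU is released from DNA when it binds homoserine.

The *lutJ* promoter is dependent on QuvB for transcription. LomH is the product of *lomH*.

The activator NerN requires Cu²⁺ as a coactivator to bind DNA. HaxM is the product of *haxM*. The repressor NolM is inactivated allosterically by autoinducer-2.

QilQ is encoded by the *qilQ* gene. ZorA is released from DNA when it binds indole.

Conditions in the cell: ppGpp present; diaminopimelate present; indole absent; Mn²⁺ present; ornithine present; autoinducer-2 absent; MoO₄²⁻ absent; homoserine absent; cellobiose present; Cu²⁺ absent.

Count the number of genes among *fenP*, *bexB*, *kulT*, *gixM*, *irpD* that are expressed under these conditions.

Ornithine is present, so PexE is inactive.
With no repressor bound, *qilQ* is transcribed.
So QilQ is produced and active.
Mn²⁺ is present, so SibX is inactive.
With repressor QilQ bound, *fenP* is not transcribed.
→ *fenP* is OFF.
Cellobiose is present, so TemG is active.
Cu²⁺ is absent, so NerN is inactive.
ppGpp is present, so PurY is active.
With repressor PurY bound, *lomH* is not transcribed.
So LomH is not produced.
With repressor TemG bound, *bexB* is not transcribed.
→ *bexB* is OFF.
MoO₄²⁻ is absent, so QilK is active.
No repressor is bound and QilK is active, so *haxM* is transcribed.
So HaxM is produced and active.
Diaminopimelate is present, so QuvB is active.
No repressor is bound and QuvB is active, so *lutJ* is transcribed.
So LutJ is produced and active.
With repressor HaxM bound, *kulT* is not transcribed.
→ *kulT* is OFF.
Indole is absent, so ZorA is active.
Autoinducer-2 is absent, so NolM is active.
With repressor ZorA bound, *gixM* is not transcribed.
→ *gixM* is OFF.
Homoserine is absent, so TorU is active.
With repressor TorU bound, *irpD* is not transcribed.
→ *irpD* is OFF.
0 of the 5 genes are transcribed.

0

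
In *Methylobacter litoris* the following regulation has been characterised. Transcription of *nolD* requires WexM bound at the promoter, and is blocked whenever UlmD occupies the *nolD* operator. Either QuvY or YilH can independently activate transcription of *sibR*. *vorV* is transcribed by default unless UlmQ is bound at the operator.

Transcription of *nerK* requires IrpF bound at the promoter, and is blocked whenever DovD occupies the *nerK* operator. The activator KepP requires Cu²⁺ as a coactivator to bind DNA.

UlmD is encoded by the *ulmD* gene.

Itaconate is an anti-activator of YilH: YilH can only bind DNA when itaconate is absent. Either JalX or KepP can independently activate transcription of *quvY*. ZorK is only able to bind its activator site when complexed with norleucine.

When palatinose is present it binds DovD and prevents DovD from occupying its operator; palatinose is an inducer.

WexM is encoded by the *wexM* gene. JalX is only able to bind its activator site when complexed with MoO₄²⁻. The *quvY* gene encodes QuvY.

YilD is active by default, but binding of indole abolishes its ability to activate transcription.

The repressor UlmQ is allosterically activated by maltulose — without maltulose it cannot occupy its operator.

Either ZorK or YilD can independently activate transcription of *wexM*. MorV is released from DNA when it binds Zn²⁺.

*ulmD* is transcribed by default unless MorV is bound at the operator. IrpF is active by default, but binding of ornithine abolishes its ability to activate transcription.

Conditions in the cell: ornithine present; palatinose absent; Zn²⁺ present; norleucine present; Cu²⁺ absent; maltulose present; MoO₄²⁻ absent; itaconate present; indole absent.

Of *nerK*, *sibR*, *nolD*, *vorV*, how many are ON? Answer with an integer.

Ornithine is present, so IrpF is inactive.
Palatinose is absent, so DovD is active.
With repressor DovD bound, *nerK* is not transcribed.
→ *nerK* is OFF.
MoO₄²⁻ is absent, so JalX is inactive.
Cu²⁺ is absent, so KepP is inactive.
No activator is available at the *quvY* promoter, so *quvY* is not transcribed.
So QuvY is not produced.
Itaconate is present, so YilH is inactive.
No activator is available at the *sibR* promoter, so *sibR* is not transcribed.
→ *sibR* is OFF.
Norleucine is present, so ZorK is active.
Indole is absent, so YilD is active.
Activator ZorK is present, so *wexM* is transcribed.
So WexM is produced and active.
Zn²⁺ is present, so MorV is inactive.
With no repressor bound, *ulmD* is transcribed.
So UlmD is produced and active.
With repressor UlmD bound, *nolD* is not transcribed.
→ *nolD* is OFF.
Maltulose is present, so UlmQ is active.
With repressor UlmQ bound, *vorV* is not transcribed.
→ *vorV* is OFF.
0 of the 4 genes are transcribed.

0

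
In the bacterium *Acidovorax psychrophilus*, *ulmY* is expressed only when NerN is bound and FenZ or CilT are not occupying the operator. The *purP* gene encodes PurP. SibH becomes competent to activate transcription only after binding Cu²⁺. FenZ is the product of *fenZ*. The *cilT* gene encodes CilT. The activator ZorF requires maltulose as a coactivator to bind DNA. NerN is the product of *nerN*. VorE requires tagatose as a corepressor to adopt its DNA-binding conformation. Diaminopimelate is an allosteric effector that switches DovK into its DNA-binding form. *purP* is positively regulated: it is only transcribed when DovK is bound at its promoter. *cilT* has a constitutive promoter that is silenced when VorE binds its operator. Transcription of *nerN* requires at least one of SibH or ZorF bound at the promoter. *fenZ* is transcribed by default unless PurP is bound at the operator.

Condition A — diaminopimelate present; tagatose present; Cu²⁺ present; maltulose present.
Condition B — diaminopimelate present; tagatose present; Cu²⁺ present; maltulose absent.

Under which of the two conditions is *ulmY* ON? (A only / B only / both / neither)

Condition A:
Diaminopimelate is present, so DovK is active.
No repressor is bound and DovK is active, so *purP* is transcribed.
So PurP is produced and active.
With repressor PurP bound, *fenZ* is not transcribed.
So FenZ is not produced.
Tagatose is present, so VorE is active.
With repressor VorE bound, *cilT* is not transcribed.
So CilT is not produced.
Cu²⁺ is present, so SibH is active.
Maltulose is present, so ZorF is active.
Activator SibH is present, so *nerN* is transcribed.
So NerN is produced and active.
No repressor is bound and NerN is active, so *ulmY* is transcribed.
→ *ulmY* is ON in A.
Condition B:
Diaminopimelate is present, so DovK is active.
No repressor is bound and DovK is active, so *purP* is transcribed.
So PurP is produced and active.
With repressor PurP bound, *fenZ* is not transcribed.
So FenZ is not produced.
Tagatose is present, so VorE is active.
With repressor VorE bound, *cilT* is not transcribed.
So CilT is not produced.
Cu²⁺ is present, so SibH is active.
Maltulose is absent, so ZorF is inactive.
Activator SibH is present, so *nerN* is transcribed.
So NerN is produced and active.
No repressor is bound and NerN is active, so *ulmY* is transcribed.
→ *ulmY* is ON in B.

both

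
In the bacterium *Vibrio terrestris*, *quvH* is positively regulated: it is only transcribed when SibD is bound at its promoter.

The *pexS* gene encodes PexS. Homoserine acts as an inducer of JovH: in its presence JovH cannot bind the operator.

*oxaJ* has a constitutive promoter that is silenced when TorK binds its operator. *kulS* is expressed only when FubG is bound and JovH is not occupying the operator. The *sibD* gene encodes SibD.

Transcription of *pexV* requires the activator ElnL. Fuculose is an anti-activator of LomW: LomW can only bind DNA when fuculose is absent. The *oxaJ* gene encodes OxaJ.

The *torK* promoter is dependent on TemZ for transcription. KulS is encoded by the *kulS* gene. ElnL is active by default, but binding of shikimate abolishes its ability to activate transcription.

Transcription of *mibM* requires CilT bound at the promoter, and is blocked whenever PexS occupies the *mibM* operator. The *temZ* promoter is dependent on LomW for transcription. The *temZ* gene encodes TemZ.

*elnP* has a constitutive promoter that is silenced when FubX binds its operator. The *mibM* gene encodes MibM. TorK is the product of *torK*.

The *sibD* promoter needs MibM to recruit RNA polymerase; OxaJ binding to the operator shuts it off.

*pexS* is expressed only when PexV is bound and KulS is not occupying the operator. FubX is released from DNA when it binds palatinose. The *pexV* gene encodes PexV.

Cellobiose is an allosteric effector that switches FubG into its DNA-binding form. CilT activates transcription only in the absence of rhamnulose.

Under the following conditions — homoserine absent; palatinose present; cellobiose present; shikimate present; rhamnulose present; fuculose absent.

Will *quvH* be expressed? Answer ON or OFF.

Homoserine is absent, so JovH is active.
Cellobiose is present, so FubG is active.
With repressor JovH bound, *kulS* is not transcribed.
So KulS is not produced.
Shikimate is present, so ElnL is inactive.
Required activator ElnL is absent, so *pexV* is not transcribed.
So PexV is not produced.
Required activator PexV is absent, so *pexS* is not transcribed.
So PexS is not produced.
Rhamnulose is present, so CilT is inactive.
Required activator CilT is absent, so *mibM* is not transcribed.
So MibM is not produced.
Fuculose is absent, so LomW is active.
No repressor is bound and LomW is active, so *temZ* is transcribed.
So TemZ is produced and active.
No repressor is bound and TemZ is active, so *torK* is transcribed.
So TorK is produced and active.
With repressor TorK bound, *oxaJ* is not transcribed.
So OxaJ is not produced.
Required activator MibM is absent, so *sibD* is not transcribed.
So SibD is not produced.
Required activator SibD is absent, so *quvH* is not transcribed.

OFF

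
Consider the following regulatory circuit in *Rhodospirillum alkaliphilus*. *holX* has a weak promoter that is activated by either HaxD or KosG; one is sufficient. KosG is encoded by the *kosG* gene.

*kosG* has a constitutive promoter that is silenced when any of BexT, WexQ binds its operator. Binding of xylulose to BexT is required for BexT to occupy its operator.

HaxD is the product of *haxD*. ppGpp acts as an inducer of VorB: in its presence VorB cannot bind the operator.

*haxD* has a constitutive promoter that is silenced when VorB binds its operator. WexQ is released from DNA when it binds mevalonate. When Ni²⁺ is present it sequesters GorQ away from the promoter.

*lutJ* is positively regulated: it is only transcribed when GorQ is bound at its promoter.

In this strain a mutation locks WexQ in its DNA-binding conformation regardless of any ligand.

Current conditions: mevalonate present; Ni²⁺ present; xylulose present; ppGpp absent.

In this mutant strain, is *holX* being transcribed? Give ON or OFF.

ppGpp is absent, so VorB is active.
With repressor VorB bound, *haxD* is not transcribed.
So HaxD is not produced.
Xylulose is present, so BexT is active.
WexQ is constitutively active in this strain.
With repressor BexT bound, *kosG* is not transcribed.
So KosG is not produced.
No activator is available at the *holX* promoter, so *holX* is not transcribed.

OFF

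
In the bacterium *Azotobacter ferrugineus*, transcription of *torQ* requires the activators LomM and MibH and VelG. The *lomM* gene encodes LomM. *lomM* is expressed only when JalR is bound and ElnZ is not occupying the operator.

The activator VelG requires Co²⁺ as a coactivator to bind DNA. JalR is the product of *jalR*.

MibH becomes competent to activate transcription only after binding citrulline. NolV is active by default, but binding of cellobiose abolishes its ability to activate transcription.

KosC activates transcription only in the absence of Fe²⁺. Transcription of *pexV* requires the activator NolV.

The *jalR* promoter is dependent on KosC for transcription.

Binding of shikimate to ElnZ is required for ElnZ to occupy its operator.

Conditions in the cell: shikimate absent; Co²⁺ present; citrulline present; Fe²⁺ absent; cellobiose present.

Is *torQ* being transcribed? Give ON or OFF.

ON

Fe²⁺ is absent, so KosC is active.
No repressor is bound and KosC is active, so *jalR* is transcribed.
So JalR is produced and active.
Shikimate is absent, so ElnZ is inactive.
No repressor is bound and JalR is active, so *lomM* is transcribed.
So LomM is produced and active.
Citrulline is present, so MibH is active.
Co²⁺ is present, so VelG is active.
No repressor is bound and LomM and MibH and VelG are active, so *torQ* is transcribed.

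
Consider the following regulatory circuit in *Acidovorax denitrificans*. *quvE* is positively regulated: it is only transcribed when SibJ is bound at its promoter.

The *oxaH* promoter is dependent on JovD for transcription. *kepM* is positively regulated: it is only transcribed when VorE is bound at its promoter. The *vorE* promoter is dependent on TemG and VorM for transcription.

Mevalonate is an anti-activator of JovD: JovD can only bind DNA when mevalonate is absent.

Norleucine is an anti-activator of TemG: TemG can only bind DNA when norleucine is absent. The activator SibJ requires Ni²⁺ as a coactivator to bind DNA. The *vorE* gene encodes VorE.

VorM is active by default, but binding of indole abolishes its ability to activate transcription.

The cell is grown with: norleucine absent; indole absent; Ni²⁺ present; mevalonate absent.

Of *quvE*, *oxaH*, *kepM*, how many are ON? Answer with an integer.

3

Ni²⁺ is present, so SibJ is active.
No repressor is bound and SibJ is active, so *quvE* is transcribed.
→ *quvE* is ON.
Mevalonate is absent, so JovD is active.
No repressor is bound and JovD is active, so *oxaH* is transcribed.
→ *oxaH* is ON.
Norleucine is absent, so TemG is active.
Indole is absent, so VorM is active.
No repressor is bound and TemG and VorM are active, so *vorE* is transcribed.
So VorE is produced and active.
No repressor is bound and VorE is active, so *kepM* is transcribed.
→ *kepM* is ON.
3 of the 3 genes are transcribed.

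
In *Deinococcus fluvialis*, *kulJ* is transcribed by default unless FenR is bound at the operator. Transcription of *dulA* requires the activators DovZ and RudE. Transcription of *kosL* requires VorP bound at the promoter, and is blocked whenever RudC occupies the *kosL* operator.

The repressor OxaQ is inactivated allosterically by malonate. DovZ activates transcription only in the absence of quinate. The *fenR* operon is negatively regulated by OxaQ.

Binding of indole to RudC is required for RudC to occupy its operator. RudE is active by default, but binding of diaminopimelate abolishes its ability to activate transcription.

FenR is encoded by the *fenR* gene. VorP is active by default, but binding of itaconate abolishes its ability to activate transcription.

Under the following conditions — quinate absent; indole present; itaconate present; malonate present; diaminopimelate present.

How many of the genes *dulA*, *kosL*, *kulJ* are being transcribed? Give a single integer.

0

Quinate is absent, so DovZ is active.
Diaminopimelate is present, so RudE is inactive.
Required activator RudE is absent, so *dulA* is not transcribed.
→ *dulA* is OFF.
Indole is present, so RudC is active.
Itaconate is present, so VorP is inactive.
With repressor RudC bound, *kosL* is not transcribed.
→ *kosL* is OFF.
Malonate is present, so OxaQ is inactive.
With no repressor bound, *fenR* is transcribed.
So FenR is produced and active.
With repressor FenR bound, *kulJ* is not transcribed.
→ *kulJ* is OFF.
0 of the 3 genes are transcribed.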